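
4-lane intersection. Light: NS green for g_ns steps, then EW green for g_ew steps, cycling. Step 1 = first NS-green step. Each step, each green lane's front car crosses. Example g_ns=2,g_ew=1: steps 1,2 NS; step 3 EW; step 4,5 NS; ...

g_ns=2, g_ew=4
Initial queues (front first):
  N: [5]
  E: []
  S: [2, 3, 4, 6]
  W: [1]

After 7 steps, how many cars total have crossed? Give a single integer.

Step 1 [NS]: N:car5-GO,E:wait,S:car2-GO,W:wait | queues: N=0 E=0 S=3 W=1
Step 2 [NS]: N:empty,E:wait,S:car3-GO,W:wait | queues: N=0 E=0 S=2 W=1
Step 3 [EW]: N:wait,E:empty,S:wait,W:car1-GO | queues: N=0 E=0 S=2 W=0
Step 4 [EW]: N:wait,E:empty,S:wait,W:empty | queues: N=0 E=0 S=2 W=0
Step 5 [EW]: N:wait,E:empty,S:wait,W:empty | queues: N=0 E=0 S=2 W=0
Step 6 [EW]: N:wait,E:empty,S:wait,W:empty | queues: N=0 E=0 S=2 W=0
Step 7 [NS]: N:empty,E:wait,S:car4-GO,W:wait | queues: N=0 E=0 S=1 W=0
Cars crossed by step 7: 5

Answer: 5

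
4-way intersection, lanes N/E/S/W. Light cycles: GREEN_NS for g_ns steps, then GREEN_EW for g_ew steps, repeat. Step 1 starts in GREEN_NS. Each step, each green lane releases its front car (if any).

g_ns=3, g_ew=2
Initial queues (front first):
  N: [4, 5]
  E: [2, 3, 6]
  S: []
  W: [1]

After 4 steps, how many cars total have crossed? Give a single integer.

Answer: 4

Derivation:
Step 1 [NS]: N:car4-GO,E:wait,S:empty,W:wait | queues: N=1 E=3 S=0 W=1
Step 2 [NS]: N:car5-GO,E:wait,S:empty,W:wait | queues: N=0 E=3 S=0 W=1
Step 3 [NS]: N:empty,E:wait,S:empty,W:wait | queues: N=0 E=3 S=0 W=1
Step 4 [EW]: N:wait,E:car2-GO,S:wait,W:car1-GO | queues: N=0 E=2 S=0 W=0
Cars crossed by step 4: 4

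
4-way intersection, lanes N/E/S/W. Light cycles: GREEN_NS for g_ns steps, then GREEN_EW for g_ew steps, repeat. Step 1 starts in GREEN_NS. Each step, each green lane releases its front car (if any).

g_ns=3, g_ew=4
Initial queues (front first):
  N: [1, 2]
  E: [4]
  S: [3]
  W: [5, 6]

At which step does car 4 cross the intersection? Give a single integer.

Step 1 [NS]: N:car1-GO,E:wait,S:car3-GO,W:wait | queues: N=1 E=1 S=0 W=2
Step 2 [NS]: N:car2-GO,E:wait,S:empty,W:wait | queues: N=0 E=1 S=0 W=2
Step 3 [NS]: N:empty,E:wait,S:empty,W:wait | queues: N=0 E=1 S=0 W=2
Step 4 [EW]: N:wait,E:car4-GO,S:wait,W:car5-GO | queues: N=0 E=0 S=0 W=1
Step 5 [EW]: N:wait,E:empty,S:wait,W:car6-GO | queues: N=0 E=0 S=0 W=0
Car 4 crosses at step 4

4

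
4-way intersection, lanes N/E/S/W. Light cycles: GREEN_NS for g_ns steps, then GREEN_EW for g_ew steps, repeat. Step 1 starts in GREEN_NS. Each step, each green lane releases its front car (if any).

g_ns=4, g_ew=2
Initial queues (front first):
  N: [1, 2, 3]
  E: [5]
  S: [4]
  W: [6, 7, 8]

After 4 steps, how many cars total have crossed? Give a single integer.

Answer: 4

Derivation:
Step 1 [NS]: N:car1-GO,E:wait,S:car4-GO,W:wait | queues: N=2 E=1 S=0 W=3
Step 2 [NS]: N:car2-GO,E:wait,S:empty,W:wait | queues: N=1 E=1 S=0 W=3
Step 3 [NS]: N:car3-GO,E:wait,S:empty,W:wait | queues: N=0 E=1 S=0 W=3
Step 4 [NS]: N:empty,E:wait,S:empty,W:wait | queues: N=0 E=1 S=0 W=3
Cars crossed by step 4: 4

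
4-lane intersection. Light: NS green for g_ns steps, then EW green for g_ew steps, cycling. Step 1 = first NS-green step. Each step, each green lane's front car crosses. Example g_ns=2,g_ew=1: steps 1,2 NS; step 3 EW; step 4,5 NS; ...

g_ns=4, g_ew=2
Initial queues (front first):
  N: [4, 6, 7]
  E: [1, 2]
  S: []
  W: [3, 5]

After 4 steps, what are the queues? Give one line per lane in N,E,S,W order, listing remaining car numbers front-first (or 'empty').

Step 1 [NS]: N:car4-GO,E:wait,S:empty,W:wait | queues: N=2 E=2 S=0 W=2
Step 2 [NS]: N:car6-GO,E:wait,S:empty,W:wait | queues: N=1 E=2 S=0 W=2
Step 3 [NS]: N:car7-GO,E:wait,S:empty,W:wait | queues: N=0 E=2 S=0 W=2
Step 4 [NS]: N:empty,E:wait,S:empty,W:wait | queues: N=0 E=2 S=0 W=2

N: empty
E: 1 2
S: empty
W: 3 5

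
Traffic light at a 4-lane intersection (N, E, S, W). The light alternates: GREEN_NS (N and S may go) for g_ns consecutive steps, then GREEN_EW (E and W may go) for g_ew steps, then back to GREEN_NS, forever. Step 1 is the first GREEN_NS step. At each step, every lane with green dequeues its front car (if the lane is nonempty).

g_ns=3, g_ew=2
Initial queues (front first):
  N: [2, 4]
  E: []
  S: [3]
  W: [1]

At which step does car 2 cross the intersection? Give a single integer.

Step 1 [NS]: N:car2-GO,E:wait,S:car3-GO,W:wait | queues: N=1 E=0 S=0 W=1
Step 2 [NS]: N:car4-GO,E:wait,S:empty,W:wait | queues: N=0 E=0 S=0 W=1
Step 3 [NS]: N:empty,E:wait,S:empty,W:wait | queues: N=0 E=0 S=0 W=1
Step 4 [EW]: N:wait,E:empty,S:wait,W:car1-GO | queues: N=0 E=0 S=0 W=0
Car 2 crosses at step 1

1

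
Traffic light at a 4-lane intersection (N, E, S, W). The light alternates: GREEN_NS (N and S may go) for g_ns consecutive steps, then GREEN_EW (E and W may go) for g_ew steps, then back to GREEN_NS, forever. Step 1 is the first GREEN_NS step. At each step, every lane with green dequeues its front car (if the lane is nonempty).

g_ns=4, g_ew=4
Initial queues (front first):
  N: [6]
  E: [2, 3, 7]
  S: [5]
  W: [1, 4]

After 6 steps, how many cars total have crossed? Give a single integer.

Answer: 6

Derivation:
Step 1 [NS]: N:car6-GO,E:wait,S:car5-GO,W:wait | queues: N=0 E=3 S=0 W=2
Step 2 [NS]: N:empty,E:wait,S:empty,W:wait | queues: N=0 E=3 S=0 W=2
Step 3 [NS]: N:empty,E:wait,S:empty,W:wait | queues: N=0 E=3 S=0 W=2
Step 4 [NS]: N:empty,E:wait,S:empty,W:wait | queues: N=0 E=3 S=0 W=2
Step 5 [EW]: N:wait,E:car2-GO,S:wait,W:car1-GO | queues: N=0 E=2 S=0 W=1
Step 6 [EW]: N:wait,E:car3-GO,S:wait,W:car4-GO | queues: N=0 E=1 S=0 W=0
Cars crossed by step 6: 6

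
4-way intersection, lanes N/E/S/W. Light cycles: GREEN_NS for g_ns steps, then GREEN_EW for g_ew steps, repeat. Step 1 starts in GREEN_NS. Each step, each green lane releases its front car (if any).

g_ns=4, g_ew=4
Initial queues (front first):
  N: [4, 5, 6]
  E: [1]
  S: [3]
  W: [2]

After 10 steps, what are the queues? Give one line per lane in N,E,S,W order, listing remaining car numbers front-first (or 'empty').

Step 1 [NS]: N:car4-GO,E:wait,S:car3-GO,W:wait | queues: N=2 E=1 S=0 W=1
Step 2 [NS]: N:car5-GO,E:wait,S:empty,W:wait | queues: N=1 E=1 S=0 W=1
Step 3 [NS]: N:car6-GO,E:wait,S:empty,W:wait | queues: N=0 E=1 S=0 W=1
Step 4 [NS]: N:empty,E:wait,S:empty,W:wait | queues: N=0 E=1 S=0 W=1
Step 5 [EW]: N:wait,E:car1-GO,S:wait,W:car2-GO | queues: N=0 E=0 S=0 W=0

N: empty
E: empty
S: empty
W: empty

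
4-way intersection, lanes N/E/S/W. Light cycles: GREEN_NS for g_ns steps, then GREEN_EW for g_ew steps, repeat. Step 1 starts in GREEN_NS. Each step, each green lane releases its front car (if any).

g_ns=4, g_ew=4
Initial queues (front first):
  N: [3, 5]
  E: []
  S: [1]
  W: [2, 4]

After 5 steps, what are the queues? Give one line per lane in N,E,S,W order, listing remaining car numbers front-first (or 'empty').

Step 1 [NS]: N:car3-GO,E:wait,S:car1-GO,W:wait | queues: N=1 E=0 S=0 W=2
Step 2 [NS]: N:car5-GO,E:wait,S:empty,W:wait | queues: N=0 E=0 S=0 W=2
Step 3 [NS]: N:empty,E:wait,S:empty,W:wait | queues: N=0 E=0 S=0 W=2
Step 4 [NS]: N:empty,E:wait,S:empty,W:wait | queues: N=0 E=0 S=0 W=2
Step 5 [EW]: N:wait,E:empty,S:wait,W:car2-GO | queues: N=0 E=0 S=0 W=1

N: empty
E: empty
S: empty
W: 4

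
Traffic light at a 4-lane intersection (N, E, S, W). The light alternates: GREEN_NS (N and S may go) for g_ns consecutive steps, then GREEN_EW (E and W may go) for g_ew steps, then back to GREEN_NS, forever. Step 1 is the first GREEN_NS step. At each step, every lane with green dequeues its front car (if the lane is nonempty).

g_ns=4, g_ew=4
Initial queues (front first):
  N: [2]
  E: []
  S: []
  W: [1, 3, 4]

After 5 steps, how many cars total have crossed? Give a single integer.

Answer: 2

Derivation:
Step 1 [NS]: N:car2-GO,E:wait,S:empty,W:wait | queues: N=0 E=0 S=0 W=3
Step 2 [NS]: N:empty,E:wait,S:empty,W:wait | queues: N=0 E=0 S=0 W=3
Step 3 [NS]: N:empty,E:wait,S:empty,W:wait | queues: N=0 E=0 S=0 W=3
Step 4 [NS]: N:empty,E:wait,S:empty,W:wait | queues: N=0 E=0 S=0 W=3
Step 5 [EW]: N:wait,E:empty,S:wait,W:car1-GO | queues: N=0 E=0 S=0 W=2
Cars crossed by step 5: 2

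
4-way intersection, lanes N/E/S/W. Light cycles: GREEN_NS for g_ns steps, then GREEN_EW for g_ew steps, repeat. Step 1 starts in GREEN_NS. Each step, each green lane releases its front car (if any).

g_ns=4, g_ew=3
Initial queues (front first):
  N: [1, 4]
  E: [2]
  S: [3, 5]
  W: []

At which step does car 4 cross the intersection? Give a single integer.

Step 1 [NS]: N:car1-GO,E:wait,S:car3-GO,W:wait | queues: N=1 E=1 S=1 W=0
Step 2 [NS]: N:car4-GO,E:wait,S:car5-GO,W:wait | queues: N=0 E=1 S=0 W=0
Step 3 [NS]: N:empty,E:wait,S:empty,W:wait | queues: N=0 E=1 S=0 W=0
Step 4 [NS]: N:empty,E:wait,S:empty,W:wait | queues: N=0 E=1 S=0 W=0
Step 5 [EW]: N:wait,E:car2-GO,S:wait,W:empty | queues: N=0 E=0 S=0 W=0
Car 4 crosses at step 2

2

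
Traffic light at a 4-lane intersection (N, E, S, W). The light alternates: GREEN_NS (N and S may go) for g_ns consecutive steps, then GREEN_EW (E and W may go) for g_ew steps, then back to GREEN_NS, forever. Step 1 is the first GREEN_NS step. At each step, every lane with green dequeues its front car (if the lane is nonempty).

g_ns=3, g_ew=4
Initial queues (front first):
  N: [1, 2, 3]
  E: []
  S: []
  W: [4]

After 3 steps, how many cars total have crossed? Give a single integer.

Step 1 [NS]: N:car1-GO,E:wait,S:empty,W:wait | queues: N=2 E=0 S=0 W=1
Step 2 [NS]: N:car2-GO,E:wait,S:empty,W:wait | queues: N=1 E=0 S=0 W=1
Step 3 [NS]: N:car3-GO,E:wait,S:empty,W:wait | queues: N=0 E=0 S=0 W=1
Cars crossed by step 3: 3

Answer: 3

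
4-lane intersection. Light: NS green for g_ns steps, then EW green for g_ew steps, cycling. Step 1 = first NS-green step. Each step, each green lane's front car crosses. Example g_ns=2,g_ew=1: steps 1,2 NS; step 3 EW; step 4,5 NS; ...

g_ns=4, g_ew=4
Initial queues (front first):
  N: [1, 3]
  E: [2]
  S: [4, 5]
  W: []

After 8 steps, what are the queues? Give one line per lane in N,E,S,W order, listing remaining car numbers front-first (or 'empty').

Step 1 [NS]: N:car1-GO,E:wait,S:car4-GO,W:wait | queues: N=1 E=1 S=1 W=0
Step 2 [NS]: N:car3-GO,E:wait,S:car5-GO,W:wait | queues: N=0 E=1 S=0 W=0
Step 3 [NS]: N:empty,E:wait,S:empty,W:wait | queues: N=0 E=1 S=0 W=0
Step 4 [NS]: N:empty,E:wait,S:empty,W:wait | queues: N=0 E=1 S=0 W=0
Step 5 [EW]: N:wait,E:car2-GO,S:wait,W:empty | queues: N=0 E=0 S=0 W=0

N: empty
E: empty
S: empty
W: empty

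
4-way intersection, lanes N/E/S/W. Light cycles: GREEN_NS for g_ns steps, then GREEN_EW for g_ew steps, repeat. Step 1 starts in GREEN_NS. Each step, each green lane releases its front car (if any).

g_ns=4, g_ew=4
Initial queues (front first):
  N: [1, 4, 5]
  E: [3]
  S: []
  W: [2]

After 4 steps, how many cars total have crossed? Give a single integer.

Step 1 [NS]: N:car1-GO,E:wait,S:empty,W:wait | queues: N=2 E=1 S=0 W=1
Step 2 [NS]: N:car4-GO,E:wait,S:empty,W:wait | queues: N=1 E=1 S=0 W=1
Step 3 [NS]: N:car5-GO,E:wait,S:empty,W:wait | queues: N=0 E=1 S=0 W=1
Step 4 [NS]: N:empty,E:wait,S:empty,W:wait | queues: N=0 E=1 S=0 W=1
Cars crossed by step 4: 3

Answer: 3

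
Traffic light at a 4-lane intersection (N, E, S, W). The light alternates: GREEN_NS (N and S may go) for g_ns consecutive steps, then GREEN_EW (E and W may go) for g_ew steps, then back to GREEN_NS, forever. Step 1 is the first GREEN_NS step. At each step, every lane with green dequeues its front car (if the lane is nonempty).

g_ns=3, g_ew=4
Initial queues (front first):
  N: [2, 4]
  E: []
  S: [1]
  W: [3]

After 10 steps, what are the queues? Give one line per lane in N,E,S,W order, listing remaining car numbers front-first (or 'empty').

Step 1 [NS]: N:car2-GO,E:wait,S:car1-GO,W:wait | queues: N=1 E=0 S=0 W=1
Step 2 [NS]: N:car4-GO,E:wait,S:empty,W:wait | queues: N=0 E=0 S=0 W=1
Step 3 [NS]: N:empty,E:wait,S:empty,W:wait | queues: N=0 E=0 S=0 W=1
Step 4 [EW]: N:wait,E:empty,S:wait,W:car3-GO | queues: N=0 E=0 S=0 W=0

N: empty
E: empty
S: empty
W: empty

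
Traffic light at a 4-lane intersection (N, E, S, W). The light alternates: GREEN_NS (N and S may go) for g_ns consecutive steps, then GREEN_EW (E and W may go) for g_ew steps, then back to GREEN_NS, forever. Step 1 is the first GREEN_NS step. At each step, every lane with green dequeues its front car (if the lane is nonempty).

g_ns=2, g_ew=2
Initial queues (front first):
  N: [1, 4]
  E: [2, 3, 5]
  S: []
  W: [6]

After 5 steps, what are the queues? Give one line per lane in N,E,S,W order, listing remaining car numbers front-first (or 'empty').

Step 1 [NS]: N:car1-GO,E:wait,S:empty,W:wait | queues: N=1 E=3 S=0 W=1
Step 2 [NS]: N:car4-GO,E:wait,S:empty,W:wait | queues: N=0 E=3 S=0 W=1
Step 3 [EW]: N:wait,E:car2-GO,S:wait,W:car6-GO | queues: N=0 E=2 S=0 W=0
Step 4 [EW]: N:wait,E:car3-GO,S:wait,W:empty | queues: N=0 E=1 S=0 W=0
Step 5 [NS]: N:empty,E:wait,S:empty,W:wait | queues: N=0 E=1 S=0 W=0

N: empty
E: 5
S: empty
W: empty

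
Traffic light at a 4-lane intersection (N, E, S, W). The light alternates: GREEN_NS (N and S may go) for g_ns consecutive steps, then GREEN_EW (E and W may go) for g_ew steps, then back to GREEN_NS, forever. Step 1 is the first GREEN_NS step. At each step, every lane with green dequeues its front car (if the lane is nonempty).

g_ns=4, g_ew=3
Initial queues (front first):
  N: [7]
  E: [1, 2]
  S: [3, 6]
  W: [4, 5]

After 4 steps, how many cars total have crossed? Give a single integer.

Answer: 3

Derivation:
Step 1 [NS]: N:car7-GO,E:wait,S:car3-GO,W:wait | queues: N=0 E=2 S=1 W=2
Step 2 [NS]: N:empty,E:wait,S:car6-GO,W:wait | queues: N=0 E=2 S=0 W=2
Step 3 [NS]: N:empty,E:wait,S:empty,W:wait | queues: N=0 E=2 S=0 W=2
Step 4 [NS]: N:empty,E:wait,S:empty,W:wait | queues: N=0 E=2 S=0 W=2
Cars crossed by step 4: 3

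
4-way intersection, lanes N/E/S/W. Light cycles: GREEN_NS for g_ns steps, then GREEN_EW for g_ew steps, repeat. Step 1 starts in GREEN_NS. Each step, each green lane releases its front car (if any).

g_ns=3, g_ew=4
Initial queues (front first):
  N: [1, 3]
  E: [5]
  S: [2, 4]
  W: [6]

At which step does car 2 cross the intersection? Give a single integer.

Step 1 [NS]: N:car1-GO,E:wait,S:car2-GO,W:wait | queues: N=1 E=1 S=1 W=1
Step 2 [NS]: N:car3-GO,E:wait,S:car4-GO,W:wait | queues: N=0 E=1 S=0 W=1
Step 3 [NS]: N:empty,E:wait,S:empty,W:wait | queues: N=0 E=1 S=0 W=1
Step 4 [EW]: N:wait,E:car5-GO,S:wait,W:car6-GO | queues: N=0 E=0 S=0 W=0
Car 2 crosses at step 1

1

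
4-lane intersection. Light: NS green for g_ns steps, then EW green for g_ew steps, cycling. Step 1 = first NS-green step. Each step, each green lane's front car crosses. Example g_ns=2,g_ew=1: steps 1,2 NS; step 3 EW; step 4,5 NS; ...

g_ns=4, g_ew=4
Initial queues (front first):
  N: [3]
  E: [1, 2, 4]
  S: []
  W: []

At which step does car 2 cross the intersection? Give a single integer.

Step 1 [NS]: N:car3-GO,E:wait,S:empty,W:wait | queues: N=0 E=3 S=0 W=0
Step 2 [NS]: N:empty,E:wait,S:empty,W:wait | queues: N=0 E=3 S=0 W=0
Step 3 [NS]: N:empty,E:wait,S:empty,W:wait | queues: N=0 E=3 S=0 W=0
Step 4 [NS]: N:empty,E:wait,S:empty,W:wait | queues: N=0 E=3 S=0 W=0
Step 5 [EW]: N:wait,E:car1-GO,S:wait,W:empty | queues: N=0 E=2 S=0 W=0
Step 6 [EW]: N:wait,E:car2-GO,S:wait,W:empty | queues: N=0 E=1 S=0 W=0
Step 7 [EW]: N:wait,E:car4-GO,S:wait,W:empty | queues: N=0 E=0 S=0 W=0
Car 2 crosses at step 6

6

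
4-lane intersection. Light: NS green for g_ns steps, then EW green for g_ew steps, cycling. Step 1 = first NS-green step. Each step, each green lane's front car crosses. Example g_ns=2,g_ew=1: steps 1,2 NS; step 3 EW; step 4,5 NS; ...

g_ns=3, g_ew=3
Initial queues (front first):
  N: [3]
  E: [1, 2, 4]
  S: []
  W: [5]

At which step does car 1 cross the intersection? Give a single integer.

Step 1 [NS]: N:car3-GO,E:wait,S:empty,W:wait | queues: N=0 E=3 S=0 W=1
Step 2 [NS]: N:empty,E:wait,S:empty,W:wait | queues: N=0 E=3 S=0 W=1
Step 3 [NS]: N:empty,E:wait,S:empty,W:wait | queues: N=0 E=3 S=0 W=1
Step 4 [EW]: N:wait,E:car1-GO,S:wait,W:car5-GO | queues: N=0 E=2 S=0 W=0
Step 5 [EW]: N:wait,E:car2-GO,S:wait,W:empty | queues: N=0 E=1 S=0 W=0
Step 6 [EW]: N:wait,E:car4-GO,S:wait,W:empty | queues: N=0 E=0 S=0 W=0
Car 1 crosses at step 4

4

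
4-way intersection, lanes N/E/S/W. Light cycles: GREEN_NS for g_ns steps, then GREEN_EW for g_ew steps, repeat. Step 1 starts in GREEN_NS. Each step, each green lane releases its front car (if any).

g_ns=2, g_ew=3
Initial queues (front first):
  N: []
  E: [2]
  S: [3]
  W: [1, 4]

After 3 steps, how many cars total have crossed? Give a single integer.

Answer: 3

Derivation:
Step 1 [NS]: N:empty,E:wait,S:car3-GO,W:wait | queues: N=0 E=1 S=0 W=2
Step 2 [NS]: N:empty,E:wait,S:empty,W:wait | queues: N=0 E=1 S=0 W=2
Step 3 [EW]: N:wait,E:car2-GO,S:wait,W:car1-GO | queues: N=0 E=0 S=0 W=1
Cars crossed by step 3: 3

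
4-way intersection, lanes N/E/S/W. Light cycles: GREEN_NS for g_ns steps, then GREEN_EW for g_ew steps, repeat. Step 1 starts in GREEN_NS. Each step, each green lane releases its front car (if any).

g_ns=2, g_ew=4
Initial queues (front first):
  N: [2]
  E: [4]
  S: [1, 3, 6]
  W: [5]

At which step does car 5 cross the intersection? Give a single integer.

Step 1 [NS]: N:car2-GO,E:wait,S:car1-GO,W:wait | queues: N=0 E=1 S=2 W=1
Step 2 [NS]: N:empty,E:wait,S:car3-GO,W:wait | queues: N=0 E=1 S=1 W=1
Step 3 [EW]: N:wait,E:car4-GO,S:wait,W:car5-GO | queues: N=0 E=0 S=1 W=0
Step 4 [EW]: N:wait,E:empty,S:wait,W:empty | queues: N=0 E=0 S=1 W=0
Step 5 [EW]: N:wait,E:empty,S:wait,W:empty | queues: N=0 E=0 S=1 W=0
Step 6 [EW]: N:wait,E:empty,S:wait,W:empty | queues: N=0 E=0 S=1 W=0
Step 7 [NS]: N:empty,E:wait,S:car6-GO,W:wait | queues: N=0 E=0 S=0 W=0
Car 5 crosses at step 3

3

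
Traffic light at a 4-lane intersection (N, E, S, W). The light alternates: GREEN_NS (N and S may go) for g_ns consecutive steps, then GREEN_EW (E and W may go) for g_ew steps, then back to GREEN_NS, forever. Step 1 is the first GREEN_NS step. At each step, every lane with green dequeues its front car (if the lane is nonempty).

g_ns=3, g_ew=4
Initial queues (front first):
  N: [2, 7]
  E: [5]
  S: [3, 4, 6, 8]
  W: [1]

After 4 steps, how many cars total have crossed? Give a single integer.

Answer: 7

Derivation:
Step 1 [NS]: N:car2-GO,E:wait,S:car3-GO,W:wait | queues: N=1 E=1 S=3 W=1
Step 2 [NS]: N:car7-GO,E:wait,S:car4-GO,W:wait | queues: N=0 E=1 S=2 W=1
Step 3 [NS]: N:empty,E:wait,S:car6-GO,W:wait | queues: N=0 E=1 S=1 W=1
Step 4 [EW]: N:wait,E:car5-GO,S:wait,W:car1-GO | queues: N=0 E=0 S=1 W=0
Cars crossed by step 4: 7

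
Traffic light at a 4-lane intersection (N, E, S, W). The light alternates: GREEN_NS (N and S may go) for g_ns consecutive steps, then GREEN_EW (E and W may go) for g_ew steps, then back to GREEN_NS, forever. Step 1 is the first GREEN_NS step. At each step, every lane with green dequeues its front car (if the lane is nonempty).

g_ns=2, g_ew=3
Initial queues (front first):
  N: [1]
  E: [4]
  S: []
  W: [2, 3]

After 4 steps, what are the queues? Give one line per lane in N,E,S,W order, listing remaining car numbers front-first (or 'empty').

Step 1 [NS]: N:car1-GO,E:wait,S:empty,W:wait | queues: N=0 E=1 S=0 W=2
Step 2 [NS]: N:empty,E:wait,S:empty,W:wait | queues: N=0 E=1 S=0 W=2
Step 3 [EW]: N:wait,E:car4-GO,S:wait,W:car2-GO | queues: N=0 E=0 S=0 W=1
Step 4 [EW]: N:wait,E:empty,S:wait,W:car3-GO | queues: N=0 E=0 S=0 W=0

N: empty
E: empty
S: empty
W: empty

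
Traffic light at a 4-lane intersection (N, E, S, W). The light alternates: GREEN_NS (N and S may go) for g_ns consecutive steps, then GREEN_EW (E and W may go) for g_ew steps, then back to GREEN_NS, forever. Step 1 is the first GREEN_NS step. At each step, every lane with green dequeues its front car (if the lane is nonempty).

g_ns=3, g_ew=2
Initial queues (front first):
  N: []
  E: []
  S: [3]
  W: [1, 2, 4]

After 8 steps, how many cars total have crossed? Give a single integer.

Step 1 [NS]: N:empty,E:wait,S:car3-GO,W:wait | queues: N=0 E=0 S=0 W=3
Step 2 [NS]: N:empty,E:wait,S:empty,W:wait | queues: N=0 E=0 S=0 W=3
Step 3 [NS]: N:empty,E:wait,S:empty,W:wait | queues: N=0 E=0 S=0 W=3
Step 4 [EW]: N:wait,E:empty,S:wait,W:car1-GO | queues: N=0 E=0 S=0 W=2
Step 5 [EW]: N:wait,E:empty,S:wait,W:car2-GO | queues: N=0 E=0 S=0 W=1
Step 6 [NS]: N:empty,E:wait,S:empty,W:wait | queues: N=0 E=0 S=0 W=1
Step 7 [NS]: N:empty,E:wait,S:empty,W:wait | queues: N=0 E=0 S=0 W=1
Step 8 [NS]: N:empty,E:wait,S:empty,W:wait | queues: N=0 E=0 S=0 W=1
Cars crossed by step 8: 3

Answer: 3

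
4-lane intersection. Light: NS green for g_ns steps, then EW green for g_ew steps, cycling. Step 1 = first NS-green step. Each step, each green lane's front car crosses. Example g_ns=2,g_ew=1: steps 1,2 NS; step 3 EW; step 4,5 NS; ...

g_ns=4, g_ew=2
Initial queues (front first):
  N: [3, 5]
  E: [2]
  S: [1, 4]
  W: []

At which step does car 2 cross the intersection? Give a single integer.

Step 1 [NS]: N:car3-GO,E:wait,S:car1-GO,W:wait | queues: N=1 E=1 S=1 W=0
Step 2 [NS]: N:car5-GO,E:wait,S:car4-GO,W:wait | queues: N=0 E=1 S=0 W=0
Step 3 [NS]: N:empty,E:wait,S:empty,W:wait | queues: N=0 E=1 S=0 W=0
Step 4 [NS]: N:empty,E:wait,S:empty,W:wait | queues: N=0 E=1 S=0 W=0
Step 5 [EW]: N:wait,E:car2-GO,S:wait,W:empty | queues: N=0 E=0 S=0 W=0
Car 2 crosses at step 5

5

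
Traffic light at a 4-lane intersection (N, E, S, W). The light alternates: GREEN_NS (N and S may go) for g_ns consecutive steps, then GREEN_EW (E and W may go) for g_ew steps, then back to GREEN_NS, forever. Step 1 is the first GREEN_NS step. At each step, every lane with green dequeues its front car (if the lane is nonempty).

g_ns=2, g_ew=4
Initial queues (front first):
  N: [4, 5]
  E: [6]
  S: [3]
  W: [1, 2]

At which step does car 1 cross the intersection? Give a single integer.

Step 1 [NS]: N:car4-GO,E:wait,S:car3-GO,W:wait | queues: N=1 E=1 S=0 W=2
Step 2 [NS]: N:car5-GO,E:wait,S:empty,W:wait | queues: N=0 E=1 S=0 W=2
Step 3 [EW]: N:wait,E:car6-GO,S:wait,W:car1-GO | queues: N=0 E=0 S=0 W=1
Step 4 [EW]: N:wait,E:empty,S:wait,W:car2-GO | queues: N=0 E=0 S=0 W=0
Car 1 crosses at step 3

3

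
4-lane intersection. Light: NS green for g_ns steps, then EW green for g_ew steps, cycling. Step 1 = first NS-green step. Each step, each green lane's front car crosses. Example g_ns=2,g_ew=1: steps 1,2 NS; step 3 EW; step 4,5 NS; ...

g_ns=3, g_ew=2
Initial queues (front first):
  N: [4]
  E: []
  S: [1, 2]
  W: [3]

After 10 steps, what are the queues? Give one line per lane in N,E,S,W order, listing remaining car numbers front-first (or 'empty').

Step 1 [NS]: N:car4-GO,E:wait,S:car1-GO,W:wait | queues: N=0 E=0 S=1 W=1
Step 2 [NS]: N:empty,E:wait,S:car2-GO,W:wait | queues: N=0 E=0 S=0 W=1
Step 3 [NS]: N:empty,E:wait,S:empty,W:wait | queues: N=0 E=0 S=0 W=1
Step 4 [EW]: N:wait,E:empty,S:wait,W:car3-GO | queues: N=0 E=0 S=0 W=0

N: empty
E: empty
S: empty
W: empty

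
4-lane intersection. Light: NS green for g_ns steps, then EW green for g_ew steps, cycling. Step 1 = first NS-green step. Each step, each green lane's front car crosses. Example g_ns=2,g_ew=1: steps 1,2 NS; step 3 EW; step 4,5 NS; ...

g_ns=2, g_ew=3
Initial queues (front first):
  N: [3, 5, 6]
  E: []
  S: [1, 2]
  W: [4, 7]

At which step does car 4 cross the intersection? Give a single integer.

Step 1 [NS]: N:car3-GO,E:wait,S:car1-GO,W:wait | queues: N=2 E=0 S=1 W=2
Step 2 [NS]: N:car5-GO,E:wait,S:car2-GO,W:wait | queues: N=1 E=0 S=0 W=2
Step 3 [EW]: N:wait,E:empty,S:wait,W:car4-GO | queues: N=1 E=0 S=0 W=1
Step 4 [EW]: N:wait,E:empty,S:wait,W:car7-GO | queues: N=1 E=0 S=0 W=0
Step 5 [EW]: N:wait,E:empty,S:wait,W:empty | queues: N=1 E=0 S=0 W=0
Step 6 [NS]: N:car6-GO,E:wait,S:empty,W:wait | queues: N=0 E=0 S=0 W=0
Car 4 crosses at step 3

3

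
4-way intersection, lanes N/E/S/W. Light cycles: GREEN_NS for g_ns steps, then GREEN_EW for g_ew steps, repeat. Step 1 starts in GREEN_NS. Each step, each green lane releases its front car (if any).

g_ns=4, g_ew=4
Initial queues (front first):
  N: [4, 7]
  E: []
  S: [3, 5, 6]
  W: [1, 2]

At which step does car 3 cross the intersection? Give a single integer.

Step 1 [NS]: N:car4-GO,E:wait,S:car3-GO,W:wait | queues: N=1 E=0 S=2 W=2
Step 2 [NS]: N:car7-GO,E:wait,S:car5-GO,W:wait | queues: N=0 E=0 S=1 W=2
Step 3 [NS]: N:empty,E:wait,S:car6-GO,W:wait | queues: N=0 E=0 S=0 W=2
Step 4 [NS]: N:empty,E:wait,S:empty,W:wait | queues: N=0 E=0 S=0 W=2
Step 5 [EW]: N:wait,E:empty,S:wait,W:car1-GO | queues: N=0 E=0 S=0 W=1
Step 6 [EW]: N:wait,E:empty,S:wait,W:car2-GO | queues: N=0 E=0 S=0 W=0
Car 3 crosses at step 1

1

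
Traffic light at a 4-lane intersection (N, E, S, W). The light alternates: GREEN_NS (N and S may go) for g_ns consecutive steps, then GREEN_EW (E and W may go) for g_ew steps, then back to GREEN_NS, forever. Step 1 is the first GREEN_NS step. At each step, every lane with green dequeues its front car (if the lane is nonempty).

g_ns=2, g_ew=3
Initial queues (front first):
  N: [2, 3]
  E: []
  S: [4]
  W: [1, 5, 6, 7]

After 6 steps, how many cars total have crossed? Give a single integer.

Answer: 6

Derivation:
Step 1 [NS]: N:car2-GO,E:wait,S:car4-GO,W:wait | queues: N=1 E=0 S=0 W=4
Step 2 [NS]: N:car3-GO,E:wait,S:empty,W:wait | queues: N=0 E=0 S=0 W=4
Step 3 [EW]: N:wait,E:empty,S:wait,W:car1-GO | queues: N=0 E=0 S=0 W=3
Step 4 [EW]: N:wait,E:empty,S:wait,W:car5-GO | queues: N=0 E=0 S=0 W=2
Step 5 [EW]: N:wait,E:empty,S:wait,W:car6-GO | queues: N=0 E=0 S=0 W=1
Step 6 [NS]: N:empty,E:wait,S:empty,W:wait | queues: N=0 E=0 S=0 W=1
Cars crossed by step 6: 6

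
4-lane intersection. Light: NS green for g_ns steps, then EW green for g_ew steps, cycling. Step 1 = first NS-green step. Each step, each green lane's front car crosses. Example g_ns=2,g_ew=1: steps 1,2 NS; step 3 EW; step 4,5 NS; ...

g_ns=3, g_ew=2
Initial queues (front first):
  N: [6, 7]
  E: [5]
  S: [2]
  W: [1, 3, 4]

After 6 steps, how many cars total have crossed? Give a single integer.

Answer: 6

Derivation:
Step 1 [NS]: N:car6-GO,E:wait,S:car2-GO,W:wait | queues: N=1 E=1 S=0 W=3
Step 2 [NS]: N:car7-GO,E:wait,S:empty,W:wait | queues: N=0 E=1 S=0 W=3
Step 3 [NS]: N:empty,E:wait,S:empty,W:wait | queues: N=0 E=1 S=0 W=3
Step 4 [EW]: N:wait,E:car5-GO,S:wait,W:car1-GO | queues: N=0 E=0 S=0 W=2
Step 5 [EW]: N:wait,E:empty,S:wait,W:car3-GO | queues: N=0 E=0 S=0 W=1
Step 6 [NS]: N:empty,E:wait,S:empty,W:wait | queues: N=0 E=0 S=0 W=1
Cars crossed by step 6: 6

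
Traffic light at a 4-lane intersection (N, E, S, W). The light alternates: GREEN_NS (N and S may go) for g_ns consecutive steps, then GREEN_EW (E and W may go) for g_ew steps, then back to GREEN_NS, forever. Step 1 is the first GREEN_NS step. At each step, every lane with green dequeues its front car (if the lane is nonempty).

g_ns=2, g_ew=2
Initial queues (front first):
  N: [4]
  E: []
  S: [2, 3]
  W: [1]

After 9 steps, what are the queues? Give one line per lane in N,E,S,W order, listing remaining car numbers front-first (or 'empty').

Step 1 [NS]: N:car4-GO,E:wait,S:car2-GO,W:wait | queues: N=0 E=0 S=1 W=1
Step 2 [NS]: N:empty,E:wait,S:car3-GO,W:wait | queues: N=0 E=0 S=0 W=1
Step 3 [EW]: N:wait,E:empty,S:wait,W:car1-GO | queues: N=0 E=0 S=0 W=0

N: empty
E: empty
S: empty
W: empty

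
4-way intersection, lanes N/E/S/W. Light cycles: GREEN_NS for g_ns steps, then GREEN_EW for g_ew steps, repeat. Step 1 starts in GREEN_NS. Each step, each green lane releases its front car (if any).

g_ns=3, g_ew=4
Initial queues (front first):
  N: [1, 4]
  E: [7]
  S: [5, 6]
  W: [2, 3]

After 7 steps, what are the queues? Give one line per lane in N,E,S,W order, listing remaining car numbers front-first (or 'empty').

Step 1 [NS]: N:car1-GO,E:wait,S:car5-GO,W:wait | queues: N=1 E=1 S=1 W=2
Step 2 [NS]: N:car4-GO,E:wait,S:car6-GO,W:wait | queues: N=0 E=1 S=0 W=2
Step 3 [NS]: N:empty,E:wait,S:empty,W:wait | queues: N=0 E=1 S=0 W=2
Step 4 [EW]: N:wait,E:car7-GO,S:wait,W:car2-GO | queues: N=0 E=0 S=0 W=1
Step 5 [EW]: N:wait,E:empty,S:wait,W:car3-GO | queues: N=0 E=0 S=0 W=0

N: empty
E: empty
S: empty
W: empty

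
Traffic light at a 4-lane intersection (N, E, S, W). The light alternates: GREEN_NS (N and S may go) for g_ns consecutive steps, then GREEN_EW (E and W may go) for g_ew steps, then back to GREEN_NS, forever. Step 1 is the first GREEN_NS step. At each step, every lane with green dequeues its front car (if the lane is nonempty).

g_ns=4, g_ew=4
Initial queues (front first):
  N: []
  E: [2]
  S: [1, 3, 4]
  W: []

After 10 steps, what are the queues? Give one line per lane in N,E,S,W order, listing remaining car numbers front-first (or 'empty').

Step 1 [NS]: N:empty,E:wait,S:car1-GO,W:wait | queues: N=0 E=1 S=2 W=0
Step 2 [NS]: N:empty,E:wait,S:car3-GO,W:wait | queues: N=0 E=1 S=1 W=0
Step 3 [NS]: N:empty,E:wait,S:car4-GO,W:wait | queues: N=0 E=1 S=0 W=0
Step 4 [NS]: N:empty,E:wait,S:empty,W:wait | queues: N=0 E=1 S=0 W=0
Step 5 [EW]: N:wait,E:car2-GO,S:wait,W:empty | queues: N=0 E=0 S=0 W=0

N: empty
E: empty
S: empty
W: empty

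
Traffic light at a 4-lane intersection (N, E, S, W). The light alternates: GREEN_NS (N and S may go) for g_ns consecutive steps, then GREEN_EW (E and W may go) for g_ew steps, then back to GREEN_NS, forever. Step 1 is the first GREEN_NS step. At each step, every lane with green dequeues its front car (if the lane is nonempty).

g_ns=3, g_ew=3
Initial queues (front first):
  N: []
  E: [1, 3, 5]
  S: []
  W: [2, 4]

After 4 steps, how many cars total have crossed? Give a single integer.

Answer: 2

Derivation:
Step 1 [NS]: N:empty,E:wait,S:empty,W:wait | queues: N=0 E=3 S=0 W=2
Step 2 [NS]: N:empty,E:wait,S:empty,W:wait | queues: N=0 E=3 S=0 W=2
Step 3 [NS]: N:empty,E:wait,S:empty,W:wait | queues: N=0 E=3 S=0 W=2
Step 4 [EW]: N:wait,E:car1-GO,S:wait,W:car2-GO | queues: N=0 E=2 S=0 W=1
Cars crossed by step 4: 2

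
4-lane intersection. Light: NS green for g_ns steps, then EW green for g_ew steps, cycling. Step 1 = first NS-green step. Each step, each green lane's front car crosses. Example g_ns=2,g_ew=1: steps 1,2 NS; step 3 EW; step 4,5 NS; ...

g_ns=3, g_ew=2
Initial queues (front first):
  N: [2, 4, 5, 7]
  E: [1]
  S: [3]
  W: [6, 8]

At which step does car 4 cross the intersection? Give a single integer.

Step 1 [NS]: N:car2-GO,E:wait,S:car3-GO,W:wait | queues: N=3 E=1 S=0 W=2
Step 2 [NS]: N:car4-GO,E:wait,S:empty,W:wait | queues: N=2 E=1 S=0 W=2
Step 3 [NS]: N:car5-GO,E:wait,S:empty,W:wait | queues: N=1 E=1 S=0 W=2
Step 4 [EW]: N:wait,E:car1-GO,S:wait,W:car6-GO | queues: N=1 E=0 S=0 W=1
Step 5 [EW]: N:wait,E:empty,S:wait,W:car8-GO | queues: N=1 E=0 S=0 W=0
Step 6 [NS]: N:car7-GO,E:wait,S:empty,W:wait | queues: N=0 E=0 S=0 W=0
Car 4 crosses at step 2

2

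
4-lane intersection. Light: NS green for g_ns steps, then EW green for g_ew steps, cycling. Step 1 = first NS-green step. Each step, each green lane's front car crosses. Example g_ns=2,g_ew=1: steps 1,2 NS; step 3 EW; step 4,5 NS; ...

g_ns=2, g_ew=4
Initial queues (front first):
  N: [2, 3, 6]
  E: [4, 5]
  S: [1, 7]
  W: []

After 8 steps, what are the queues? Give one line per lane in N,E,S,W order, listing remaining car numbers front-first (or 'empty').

Step 1 [NS]: N:car2-GO,E:wait,S:car1-GO,W:wait | queues: N=2 E=2 S=1 W=0
Step 2 [NS]: N:car3-GO,E:wait,S:car7-GO,W:wait | queues: N=1 E=2 S=0 W=0
Step 3 [EW]: N:wait,E:car4-GO,S:wait,W:empty | queues: N=1 E=1 S=0 W=0
Step 4 [EW]: N:wait,E:car5-GO,S:wait,W:empty | queues: N=1 E=0 S=0 W=0
Step 5 [EW]: N:wait,E:empty,S:wait,W:empty | queues: N=1 E=0 S=0 W=0
Step 6 [EW]: N:wait,E:empty,S:wait,W:empty | queues: N=1 E=0 S=0 W=0
Step 7 [NS]: N:car6-GO,E:wait,S:empty,W:wait | queues: N=0 E=0 S=0 W=0

N: empty
E: empty
S: empty
W: empty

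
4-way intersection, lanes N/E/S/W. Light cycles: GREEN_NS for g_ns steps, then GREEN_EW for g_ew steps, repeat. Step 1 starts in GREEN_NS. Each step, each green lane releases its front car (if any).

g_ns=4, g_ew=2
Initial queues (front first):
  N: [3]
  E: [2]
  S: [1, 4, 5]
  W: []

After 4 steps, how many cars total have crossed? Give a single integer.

Step 1 [NS]: N:car3-GO,E:wait,S:car1-GO,W:wait | queues: N=0 E=1 S=2 W=0
Step 2 [NS]: N:empty,E:wait,S:car4-GO,W:wait | queues: N=0 E=1 S=1 W=0
Step 3 [NS]: N:empty,E:wait,S:car5-GO,W:wait | queues: N=0 E=1 S=0 W=0
Step 4 [NS]: N:empty,E:wait,S:empty,W:wait | queues: N=0 E=1 S=0 W=0
Cars crossed by step 4: 4

Answer: 4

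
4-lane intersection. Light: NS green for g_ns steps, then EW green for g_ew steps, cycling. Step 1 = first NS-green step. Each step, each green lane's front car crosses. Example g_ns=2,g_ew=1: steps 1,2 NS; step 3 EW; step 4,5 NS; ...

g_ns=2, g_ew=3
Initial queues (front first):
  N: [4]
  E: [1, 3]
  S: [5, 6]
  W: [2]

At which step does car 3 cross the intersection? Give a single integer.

Step 1 [NS]: N:car4-GO,E:wait,S:car5-GO,W:wait | queues: N=0 E=2 S=1 W=1
Step 2 [NS]: N:empty,E:wait,S:car6-GO,W:wait | queues: N=0 E=2 S=0 W=1
Step 3 [EW]: N:wait,E:car1-GO,S:wait,W:car2-GO | queues: N=0 E=1 S=0 W=0
Step 4 [EW]: N:wait,E:car3-GO,S:wait,W:empty | queues: N=0 E=0 S=0 W=0
Car 3 crosses at step 4

4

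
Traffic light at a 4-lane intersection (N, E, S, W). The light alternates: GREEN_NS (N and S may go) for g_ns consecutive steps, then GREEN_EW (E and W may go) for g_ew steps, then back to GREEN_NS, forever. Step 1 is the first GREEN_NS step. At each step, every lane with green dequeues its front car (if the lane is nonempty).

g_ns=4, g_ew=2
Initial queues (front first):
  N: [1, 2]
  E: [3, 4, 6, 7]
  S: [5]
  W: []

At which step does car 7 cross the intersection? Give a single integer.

Step 1 [NS]: N:car1-GO,E:wait,S:car5-GO,W:wait | queues: N=1 E=4 S=0 W=0
Step 2 [NS]: N:car2-GO,E:wait,S:empty,W:wait | queues: N=0 E=4 S=0 W=0
Step 3 [NS]: N:empty,E:wait,S:empty,W:wait | queues: N=0 E=4 S=0 W=0
Step 4 [NS]: N:empty,E:wait,S:empty,W:wait | queues: N=0 E=4 S=0 W=0
Step 5 [EW]: N:wait,E:car3-GO,S:wait,W:empty | queues: N=0 E=3 S=0 W=0
Step 6 [EW]: N:wait,E:car4-GO,S:wait,W:empty | queues: N=0 E=2 S=0 W=0
Step 7 [NS]: N:empty,E:wait,S:empty,W:wait | queues: N=0 E=2 S=0 W=0
Step 8 [NS]: N:empty,E:wait,S:empty,W:wait | queues: N=0 E=2 S=0 W=0
Step 9 [NS]: N:empty,E:wait,S:empty,W:wait | queues: N=0 E=2 S=0 W=0
Step 10 [NS]: N:empty,E:wait,S:empty,W:wait | queues: N=0 E=2 S=0 W=0
Step 11 [EW]: N:wait,E:car6-GO,S:wait,W:empty | queues: N=0 E=1 S=0 W=0
Step 12 [EW]: N:wait,E:car7-GO,S:wait,W:empty | queues: N=0 E=0 S=0 W=0
Car 7 crosses at step 12

12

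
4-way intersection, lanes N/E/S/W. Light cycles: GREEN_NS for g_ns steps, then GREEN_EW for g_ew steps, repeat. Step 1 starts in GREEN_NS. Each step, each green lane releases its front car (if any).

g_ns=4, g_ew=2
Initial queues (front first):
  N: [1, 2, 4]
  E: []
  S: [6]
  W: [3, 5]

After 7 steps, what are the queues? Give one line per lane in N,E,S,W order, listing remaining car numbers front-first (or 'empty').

Step 1 [NS]: N:car1-GO,E:wait,S:car6-GO,W:wait | queues: N=2 E=0 S=0 W=2
Step 2 [NS]: N:car2-GO,E:wait,S:empty,W:wait | queues: N=1 E=0 S=0 W=2
Step 3 [NS]: N:car4-GO,E:wait,S:empty,W:wait | queues: N=0 E=0 S=0 W=2
Step 4 [NS]: N:empty,E:wait,S:empty,W:wait | queues: N=0 E=0 S=0 W=2
Step 5 [EW]: N:wait,E:empty,S:wait,W:car3-GO | queues: N=0 E=0 S=0 W=1
Step 6 [EW]: N:wait,E:empty,S:wait,W:car5-GO | queues: N=0 E=0 S=0 W=0

N: empty
E: empty
S: empty
W: empty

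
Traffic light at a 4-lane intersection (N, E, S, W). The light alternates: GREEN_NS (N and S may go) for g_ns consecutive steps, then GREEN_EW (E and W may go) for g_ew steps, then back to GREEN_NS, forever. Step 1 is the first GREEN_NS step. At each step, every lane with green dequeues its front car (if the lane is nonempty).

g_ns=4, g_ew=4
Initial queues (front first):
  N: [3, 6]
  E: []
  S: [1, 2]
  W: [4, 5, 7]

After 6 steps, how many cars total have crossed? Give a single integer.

Answer: 6

Derivation:
Step 1 [NS]: N:car3-GO,E:wait,S:car1-GO,W:wait | queues: N=1 E=0 S=1 W=3
Step 2 [NS]: N:car6-GO,E:wait,S:car2-GO,W:wait | queues: N=0 E=0 S=0 W=3
Step 3 [NS]: N:empty,E:wait,S:empty,W:wait | queues: N=0 E=0 S=0 W=3
Step 4 [NS]: N:empty,E:wait,S:empty,W:wait | queues: N=0 E=0 S=0 W=3
Step 5 [EW]: N:wait,E:empty,S:wait,W:car4-GO | queues: N=0 E=0 S=0 W=2
Step 6 [EW]: N:wait,E:empty,S:wait,W:car5-GO | queues: N=0 E=0 S=0 W=1
Cars crossed by step 6: 6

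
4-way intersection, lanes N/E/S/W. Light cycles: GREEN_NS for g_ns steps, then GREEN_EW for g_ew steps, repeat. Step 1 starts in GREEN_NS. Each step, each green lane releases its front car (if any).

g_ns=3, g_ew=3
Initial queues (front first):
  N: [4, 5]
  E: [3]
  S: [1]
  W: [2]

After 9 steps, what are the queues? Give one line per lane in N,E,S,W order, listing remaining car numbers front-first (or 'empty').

Step 1 [NS]: N:car4-GO,E:wait,S:car1-GO,W:wait | queues: N=1 E=1 S=0 W=1
Step 2 [NS]: N:car5-GO,E:wait,S:empty,W:wait | queues: N=0 E=1 S=0 W=1
Step 3 [NS]: N:empty,E:wait,S:empty,W:wait | queues: N=0 E=1 S=0 W=1
Step 4 [EW]: N:wait,E:car3-GO,S:wait,W:car2-GO | queues: N=0 E=0 S=0 W=0

N: empty
E: empty
S: empty
W: empty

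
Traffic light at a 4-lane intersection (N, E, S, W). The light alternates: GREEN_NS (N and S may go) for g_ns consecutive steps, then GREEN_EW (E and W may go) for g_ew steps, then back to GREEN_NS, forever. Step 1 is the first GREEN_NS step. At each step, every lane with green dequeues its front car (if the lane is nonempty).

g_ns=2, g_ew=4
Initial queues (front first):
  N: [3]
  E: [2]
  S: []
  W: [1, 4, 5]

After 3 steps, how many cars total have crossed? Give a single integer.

Step 1 [NS]: N:car3-GO,E:wait,S:empty,W:wait | queues: N=0 E=1 S=0 W=3
Step 2 [NS]: N:empty,E:wait,S:empty,W:wait | queues: N=0 E=1 S=0 W=3
Step 3 [EW]: N:wait,E:car2-GO,S:wait,W:car1-GO | queues: N=0 E=0 S=0 W=2
Cars crossed by step 3: 3

Answer: 3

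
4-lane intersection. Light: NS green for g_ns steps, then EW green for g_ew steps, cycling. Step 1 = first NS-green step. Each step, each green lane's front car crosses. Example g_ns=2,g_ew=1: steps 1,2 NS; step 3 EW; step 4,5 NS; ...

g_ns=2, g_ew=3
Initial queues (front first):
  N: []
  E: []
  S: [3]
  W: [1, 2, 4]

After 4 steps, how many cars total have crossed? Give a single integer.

Answer: 3

Derivation:
Step 1 [NS]: N:empty,E:wait,S:car3-GO,W:wait | queues: N=0 E=0 S=0 W=3
Step 2 [NS]: N:empty,E:wait,S:empty,W:wait | queues: N=0 E=0 S=0 W=3
Step 3 [EW]: N:wait,E:empty,S:wait,W:car1-GO | queues: N=0 E=0 S=0 W=2
Step 4 [EW]: N:wait,E:empty,S:wait,W:car2-GO | queues: N=0 E=0 S=0 W=1
Cars crossed by step 4: 3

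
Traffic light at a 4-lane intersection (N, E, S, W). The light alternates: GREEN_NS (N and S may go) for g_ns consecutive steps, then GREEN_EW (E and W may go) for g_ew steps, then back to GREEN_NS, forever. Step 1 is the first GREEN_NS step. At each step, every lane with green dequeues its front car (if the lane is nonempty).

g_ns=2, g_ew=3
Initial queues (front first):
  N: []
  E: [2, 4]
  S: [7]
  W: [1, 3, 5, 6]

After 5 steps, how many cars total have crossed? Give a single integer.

Answer: 6

Derivation:
Step 1 [NS]: N:empty,E:wait,S:car7-GO,W:wait | queues: N=0 E=2 S=0 W=4
Step 2 [NS]: N:empty,E:wait,S:empty,W:wait | queues: N=0 E=2 S=0 W=4
Step 3 [EW]: N:wait,E:car2-GO,S:wait,W:car1-GO | queues: N=0 E=1 S=0 W=3
Step 4 [EW]: N:wait,E:car4-GO,S:wait,W:car3-GO | queues: N=0 E=0 S=0 W=2
Step 5 [EW]: N:wait,E:empty,S:wait,W:car5-GO | queues: N=0 E=0 S=0 W=1
Cars crossed by step 5: 6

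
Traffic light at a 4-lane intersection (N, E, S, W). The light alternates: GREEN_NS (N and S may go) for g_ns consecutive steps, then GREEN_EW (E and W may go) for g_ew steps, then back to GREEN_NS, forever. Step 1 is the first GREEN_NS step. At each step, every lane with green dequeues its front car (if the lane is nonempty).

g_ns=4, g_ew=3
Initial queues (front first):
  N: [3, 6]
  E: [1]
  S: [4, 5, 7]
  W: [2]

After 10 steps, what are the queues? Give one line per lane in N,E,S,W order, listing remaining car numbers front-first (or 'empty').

Step 1 [NS]: N:car3-GO,E:wait,S:car4-GO,W:wait | queues: N=1 E=1 S=2 W=1
Step 2 [NS]: N:car6-GO,E:wait,S:car5-GO,W:wait | queues: N=0 E=1 S=1 W=1
Step 3 [NS]: N:empty,E:wait,S:car7-GO,W:wait | queues: N=0 E=1 S=0 W=1
Step 4 [NS]: N:empty,E:wait,S:empty,W:wait | queues: N=0 E=1 S=0 W=1
Step 5 [EW]: N:wait,E:car1-GO,S:wait,W:car2-GO | queues: N=0 E=0 S=0 W=0

N: empty
E: empty
S: empty
W: empty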